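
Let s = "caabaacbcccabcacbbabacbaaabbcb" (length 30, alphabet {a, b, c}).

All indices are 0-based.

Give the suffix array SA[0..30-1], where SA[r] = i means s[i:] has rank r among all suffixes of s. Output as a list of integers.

sorted suffixes:
  #0 SA[0]=23  'aaabbcb'
  #1 SA[1]=1  'aabaacbcccabcacbbabacbaaabbcb'
  #2 SA[2]=24  'aabbcb'
  #3 SA[3]=4  'aacbcccabcacbbabacbaaabbcb'
  #4 SA[4]=2  'abaacbcccabcacbbabacbaaabbcb'
  #5 SA[5]=18  'abacbaaabbcb'
  #6 SA[6]=25  'abbcb'
  #7 SA[7]=11  'abcacbbabacbaaabbcb'
  #8 SA[8]=20  'acbaaabbcb'
  #9 SA[9]=14  'acbbabacbaaabbcb'
  #10 SA[10]=5  'acbcccabcacbbabacbaaabbcb'
  #11 SA[11]=29  'b'
  #12 SA[12]=22  'baaabbcb'
  #13 SA[13]=3  'baacbcccabcacbbabacbaaabbcb'
  #14 SA[14]=17  'babacbaaabbcb'
  #15 SA[15]=19  'bacbaaabbcb'
  #16 SA[16]=16  'bbabacbaaabbcb'
  #17 SA[17]=26  'bbcb'
  #18 SA[18]=12  'bcacbbabacbaaabbcb'
  #19 SA[19]=27  'bcb'
  #20 SA[20]=7  'bcccabcacbbabacbaaabbcb'
  #21 SA[21]=0  'caabaacbcccabcacbbabacbaaabbcb'
  #22 SA[22]=10  'cabcacbbabacbaaabbcb'
  #23 SA[23]=13  'cacbbabacbaaabbcb'
  #24 SA[24]=28  'cb'
  #25 SA[25]=21  'cbaaabbcb'
  #26 SA[26]=15  'cbbabacbaaabbcb'
  #27 SA[27]=6  'cbcccabcacbbabacbaaabbcb'
  #28 SA[28]=9  'ccabcacbbabacbaaabbcb'
  #29 SA[29]=8  'cccabcacbbabacbaaabbcb'

[23, 1, 24, 4, 2, 18, 25, 11, 20, 14, 5, 29, 22, 3, 17, 19, 16, 26, 12, 27, 7, 0, 10, 13, 28, 21, 15, 6, 9, 8]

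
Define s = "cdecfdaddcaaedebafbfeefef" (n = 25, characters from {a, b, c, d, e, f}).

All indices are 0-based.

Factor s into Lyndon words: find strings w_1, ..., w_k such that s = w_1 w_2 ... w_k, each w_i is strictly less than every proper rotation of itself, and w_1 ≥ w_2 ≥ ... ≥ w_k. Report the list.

["cdecfd", "addc", "aaedebafbfeefef"]

emit factor 1: 'cdecfd' (i=0, period=6)
emit factor 2: 'addc' (i=6, period=4)
emit factor 3: 'aaedebafbfeefef' (i=10, period=15)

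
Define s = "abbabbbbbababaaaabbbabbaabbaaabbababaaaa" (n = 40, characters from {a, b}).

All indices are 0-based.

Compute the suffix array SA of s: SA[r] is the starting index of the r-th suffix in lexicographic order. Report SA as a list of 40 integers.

rank | idx | suffix
   0 |  39 | a
   1 |  38 | aa
   2 |  37 | aaa
   3 |  36 | aaaa
   4 |  13 | aaaabbbabbaabbaaabbababaaaa
   5 |  27 | aaabbababaaaa
   6 |  14 | aaabbbabbaabbaaabbababaaaa
   7 |  23 | aabbaaabbababaaaa
   8 |  28 | aabbababaaaa
   9 |  15 | aabbbabbaabbaaabbababaaaa
  10 |  34 | abaaaa
  11 |  11 | abaaaabbbabbaabbaaabbababaaaa
  12 |  32 | ababaaaa
  13 |   9 | ababaaaabbbabbaabbaaabbababaaaa
  14 |  24 | abbaaabbababaaaa
  15 |  20 | abbaabbaaabbababaaaa
  16 |  29 | abbababaaaa
  17 |   0 | abbabbbbbababaaaabbbabbaabbaaabbababaaaa
  18 |  16 | abbbabbaabbaaabbababaaaa
  19 |   3 | abbbbbababaaaabbbabbaabbaaabbababaaaa
  20 |  35 | baaaa
  21 |  12 | baaaabbbabbaabbaaabbababaaaa
  22 |  26 | baaabbababaaaa
  23 |  22 | baabbaaabbababaaaa
  24 |  33 | babaaaa
  25 |  10 | babaaaabbbabbaabbaaabbababaaaa
  26 |  31 | bababaaaa
  27 |   8 | bababaaaabbbabbaabbaaabbababaaaa
  28 |  19 | babbaabbaaabbababaaaa
  29 |   2 | babbbbbababaaaabbbabbaabbaaabbababaaaa
  30 |  25 | bbaaabbababaaaa
  31 |  21 | bbaabbaaabbababaaaa
  32 |  30 | bbababaaaa
  33 |   7 | bbababaaaabbbabbaabbaaabbababaaaa
  34 |  18 | bbabbaabbaaabbababaaaa
  35 |   1 | bbabbbbbababaaaabbbabbaabbaaabbababaaaa
  36 |   6 | bbbababaaaabbbabbaabbaaabbababaaaa
  37 |  17 | bbbabbaabbaaabbababaaaa
  38 |   5 | bbbbababaaaabbbabbaabbaaabbababaaaa
  39 |   4 | bbbbbababaaaabbbabbaabbaaabbababaaaa

[39, 38, 37, 36, 13, 27, 14, 23, 28, 15, 34, 11, 32, 9, 24, 20, 29, 0, 16, 3, 35, 12, 26, 22, 33, 10, 31, 8, 19, 2, 25, 21, 30, 7, 18, 1, 6, 17, 5, 4]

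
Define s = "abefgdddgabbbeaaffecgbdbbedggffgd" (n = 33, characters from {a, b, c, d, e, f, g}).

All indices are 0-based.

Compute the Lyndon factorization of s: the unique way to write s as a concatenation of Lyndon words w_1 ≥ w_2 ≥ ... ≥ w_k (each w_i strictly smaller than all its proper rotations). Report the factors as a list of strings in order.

emit factor 1: 'abefgdddg' (i=0, period=9)
emit factor 2: 'abbbe' (i=9, period=5)
emit factor 3: 'aaffecgbdbbedggffgd' (i=14, period=19)

["abefgdddg", "abbbe", "aaffecgbdbbedggffgd"]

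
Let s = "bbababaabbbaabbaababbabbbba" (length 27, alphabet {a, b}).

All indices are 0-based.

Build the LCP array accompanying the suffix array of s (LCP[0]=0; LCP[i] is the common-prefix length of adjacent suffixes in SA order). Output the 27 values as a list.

[0, 1, 3, 4, 1, 3, 4, 2, 4, 3, 4, 0, 2, 4, 5, 2, 4, 3, 4, 1, 3, 5, 3, 4, 2, 4, 3]

rank | idx | suffix
   0 |  26 | a
   1 |  15 | aababbabbbba
   2 |  11 | aabbaababbabbbba
   3 |   6 | aabbbaabbaababbabbbba
   4 |   4 | abaabbbaabbaababbabbbba
   5 |   2 | ababaabbbaabbaababbabbbba
   6 |  16 | ababbabbbba
   7 |  12 | abbaababbabbbba
   8 |  18 | abbabbbba
   9 |   7 | abbbaabbaababbabbbba
  10 |  21 | abbbba
  11 |  25 | ba
  12 |  14 | baababbabbbba
  13 |  10 | baabbaababbabbbba
  14 |   5 | baabbbaabbaababbabbbba
  15 |   3 | babaabbbaabbaababbabbbba
  16 |   1 | bababaabbbaabbaababbabbbba
  17 |  17 | babbabbbba
  18 |  20 | babbbba
  19 |  24 | bba
  20 |  13 | bbaababbabbbba
  21 |   9 | bbaabbaababbabbbba
  22 |   0 | bbababaabbbaabbaababbabbbba
  23 |  19 | bbabbbba
  24 |  23 | bbba
  25 |   8 | bbbaabbaababbabbbba
  26 |  22 | bbbba

SA = [26, 15, 11, 6, 4, 2, 16, 12, 18, 7, 21, 25, 14, 10, 5, 3, 1, 17, 20, 24, 13, 9, 0, 19, 23, 8, 22]
[i] adj suffixes → lcp
  [1] 26/15 → 1 ('a')
  [2] 15/11 → 3 ('aab')
  [3] 11/6 → 4 ('aabb')
  [4] 6/4 → 1 ('a')
  [5] 4/2 → 3 ('aba')
  [6] 2/16 → 4 ('abab')
  [7] 16/12 → 2 ('ab')
  [8] 12/18 → 4 ('abba')
  [9] 18/7 → 3 ('abb')
  [10] 7/21 → 4 ('abbb')
  [11] 21/25 → 0 ('')
  [12] 25/14 → 2 ('ba')
  [13] 14/10 → 4 ('baab')
  [14] 10/5 → 5 ('baabb')
  [15] 5/3 → 2 ('ba')
  [16] 3/1 → 4 ('baba')
  [17] 1/17 → 3 ('bab')
  [18] 17/20 → 4 ('babb')
  [19] 20/24 → 1 ('b')
  [20] 24/13 → 3 ('bba')
  [21] 13/9 → 5 ('bbaab')
  [22] 9/0 → 3 ('bba')
  [23] 0/19 → 4 ('bbab')
  [24] 19/23 → 2 ('bb')
  [25] 23/8 → 4 ('bbba')
  [26] 8/22 → 3 ('bbb')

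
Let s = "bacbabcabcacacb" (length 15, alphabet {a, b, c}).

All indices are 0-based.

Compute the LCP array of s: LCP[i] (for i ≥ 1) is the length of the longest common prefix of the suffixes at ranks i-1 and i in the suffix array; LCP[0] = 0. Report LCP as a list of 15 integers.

rank | idx | suffix
   0 |   4 | abcabcacacb
   1 |   7 | abcacacb
   2 |  10 | acacb
   3 |  12 | acb
   4 |   1 | acbabcabcacacb
   5 |  14 | b
   6 |   3 | babcabcacacb
   7 |   0 | bacbabcabcacacb
   8 |   5 | bcabcacacb
   9 |   8 | bcacacb
  10 |   6 | cabcacacb
  11 |   9 | cacacb
  12 |  11 | cacb
  13 |  13 | cb
  14 |   2 | cbabcabcacacb

SA = [4, 7, 10, 12, 1, 14, 3, 0, 5, 8, 6, 9, 11, 13, 2]
[i] adj suffixes → lcp
  [1] 4/7 → 4 ('abca')
  [2] 7/10 → 1 ('a')
  [3] 10/12 → 2 ('ac')
  [4] 12/1 → 3 ('acb')
  [5] 1/14 → 0 ('')
  [6] 14/3 → 1 ('b')
  [7] 3/0 → 2 ('ba')
  [8] 0/5 → 1 ('b')
  [9] 5/8 → 3 ('bca')
  [10] 8/6 → 0 ('')
  [11] 6/9 → 2 ('ca')
  [12] 9/11 → 3 ('cac')
  [13] 11/13 → 1 ('c')
  [14] 13/2 → 2 ('cb')

[0, 4, 1, 2, 3, 0, 1, 2, 1, 3, 0, 2, 3, 1, 2]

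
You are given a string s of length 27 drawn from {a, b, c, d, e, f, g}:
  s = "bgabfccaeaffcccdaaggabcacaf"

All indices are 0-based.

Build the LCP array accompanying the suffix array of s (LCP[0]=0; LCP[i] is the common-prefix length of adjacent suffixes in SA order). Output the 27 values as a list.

[0, 1, 2, 1, 1, 1, 2, 1, 0, 1, 1, 0, 2, 2, 1, 2, 2, 1, 0, 0, 0, 1, 3, 1, 0, 3, 1]

rank | idx | suffix
   0 |  16 | aaggabcacaf
   1 |  20 | abcacaf
   2 |   2 | abfccaeaffcccdaaggabcacaf
   3 |  23 | acaf
   4 |   7 | aeaffcccdaaggabcacaf
   5 |  25 | af
   6 |   9 | affcccdaaggabcacaf
   7 |  17 | aggabcacaf
   8 |  21 | bcacaf
   9 |   3 | bfccaeaffcccdaaggabcacaf
  10 |   0 | bgabfccaeaffcccdaaggabcacaf
  11 |  22 | cacaf
  12 |   6 | caeaffcccdaaggabcacaf
  13 |  24 | caf
  14 |   5 | ccaeaffcccdaaggabcacaf
  15 |  12 | cccdaaggabcacaf
  16 |  13 | ccdaaggabcacaf
  17 |  14 | cdaaggabcacaf
  18 |  15 | daaggabcacaf
  19 |   8 | eaffcccdaaggabcacaf
  20 |  26 | f
  21 |   4 | fccaeaffcccdaaggabcacaf
  22 |  11 | fcccdaaggabcacaf
  23 |  10 | ffcccdaaggabcacaf
  24 |  19 | gabcacaf
  25 |   1 | gabfccaeaffcccdaaggabcacaf
  26 |  18 | ggabcacaf

SA = [16, 20, 2, 23, 7, 25, 9, 17, 21, 3, 0, 22, 6, 24, 5, 12, 13, 14, 15, 8, 26, 4, 11, 10, 19, 1, 18]
i: (SA[i-1],SA[i]) lcp shared
  1: (16,20) 1 'a'
  2: (20,2) 2 'ab'
  3: (2,23) 1 'a'
  4: (23,7) 1 'a'
  5: (7,25) 1 'a'
  6: (25,9) 2 'af'
  7: (9,17) 1 'a'
  8: (17,21) 0 ''
  9: (21,3) 1 'b'
  10: (3,0) 1 'b'
  11: (0,22) 0 ''
  12: (22,6) 2 'ca'
  13: (6,24) 2 'ca'
  14: (24,5) 1 'c'
  15: (5,12) 2 'cc'
  16: (12,13) 2 'cc'
  17: (13,14) 1 'c'
  18: (14,15) 0 ''
  19: (15,8) 0 ''
  20: (8,26) 0 ''
  21: (26,4) 1 'f'
  22: (4,11) 3 'fcc'
  23: (11,10) 1 'f'
  24: (10,19) 0 ''
  25: (19,1) 3 'gab'
  26: (1,18) 1 'g'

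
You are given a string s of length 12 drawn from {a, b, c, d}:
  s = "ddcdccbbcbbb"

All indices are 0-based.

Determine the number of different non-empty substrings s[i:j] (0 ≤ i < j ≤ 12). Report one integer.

64

rank | idx | suffix
   0 |  11 | b
   1 |  10 | bb
   2 |   9 | bbb
   3 |   6 | bbcbbb
   4 |   7 | bcbbb
   5 |   8 | cbbb
   6 |   5 | cbbcbbb
   7 |   4 | ccbbcbbb
   8 |   2 | cdccbbcbbb
   9 |   3 | dccbbcbbb
  10 |   1 | dcdccbbcbbb
  11 |   0 | ddcdccbbcbbb

SA = [11, 10, 9, 6, 7, 8, 5, 4, 2, 3, 1, 0]
rank  pair      lcp
   1  s[11:],s[10:]  1  'b'
   2  s[10:],s[9:]  2  'bb'
   3  s[9:],s[6:]  2  'bb'
   4  s[6:],s[7:]  1  'b'
   5  s[7:],s[8:]  0  ''
   6  s[8:],s[5:]  3  'cbb'
   7  s[5:],s[4:]  1  'c'
   8  s[4:],s[2:]  1  'c'
   9  s[2:],s[3:]  0  ''
  10  s[3:],s[1:]  2  'dc'
  11  s[1:],s[0:]  1  'd'

n(n+1)/2 = 12·13/2 = 78
Σ LCP = 0 + 1 + 2 + 2 + 1 + 0 + 3 + 1 + 1 + 0 + 2 + 1 = 14
distinct = 78 − 14 = 64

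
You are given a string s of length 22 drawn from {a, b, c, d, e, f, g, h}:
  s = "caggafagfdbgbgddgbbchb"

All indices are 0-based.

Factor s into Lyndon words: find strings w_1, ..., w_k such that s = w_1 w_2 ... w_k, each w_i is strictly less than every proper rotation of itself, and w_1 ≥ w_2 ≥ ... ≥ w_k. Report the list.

["c", "agg", "afagfdbgbgddgbbchb"]

emit factor 1: 'c' (i=0, period=1)
emit factor 2: 'agg' (i=1, period=3)
emit factor 3: 'afagfdbgbgddgbbchb' (i=4, period=18)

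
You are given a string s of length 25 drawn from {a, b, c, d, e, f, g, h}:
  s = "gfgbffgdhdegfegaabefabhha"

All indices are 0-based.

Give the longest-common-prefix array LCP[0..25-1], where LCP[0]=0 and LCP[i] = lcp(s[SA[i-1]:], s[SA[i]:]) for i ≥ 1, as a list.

[0, 1, 1, 2, 0, 1, 1, 0, 1, 0, 1, 2, 0, 1, 1, 1, 2, 0, 1, 1, 1, 2, 0, 1, 1]

rank | idx | suffix
   0 |  24 | a
   1 |  15 | aabefabhha
   2 |  16 | abefabhha
   3 |  20 | abhha
   4 |  17 | befabhha
   5 |   3 | bffgdhdegfegaabefabhha
   6 |  21 | bhha
   7 |   9 | degfegaabefabhha
   8 |   7 | dhdegfegaabefabhha
   9 |  18 | efabhha
  10 |  13 | egaabefabhha
  11 |  10 | egfegaabefabhha
  12 |  19 | fabhha
  13 |  12 | fegaabefabhha
  14 |   4 | ffgdhdegfegaabefabhha
  15 |   1 | fgbffgdhdegfegaabefabhha
  16 |   5 | fgdhdegfegaabefabhha
  17 |  14 | gaabefabhha
  18 |   2 | gbffgdhdegfegaabefabhha
  19 |   6 | gdhdegfegaabefabhha
  20 |  11 | gfegaabefabhha
  21 |   0 | gfgbffgdhdegfegaabefabhha
  22 |  23 | ha
  23 |   8 | hdegfegaabefabhha
  24 |  22 | hha

SA = [24, 15, 16, 20, 17, 3, 21, 9, 7, 18, 13, 10, 19, 12, 4, 1, 5, 14, 2, 6, 11, 0, 23, 8, 22]
rank  pair      lcp
   1  s[24:],s[15:]  1  'a'
   2  s[15:],s[16:]  1  'a'
   3  s[16:],s[20:]  2  'ab'
   4  s[20:],s[17:]  0  ''
   5  s[17:],s[3:]  1  'b'
   6  s[3:],s[21:]  1  'b'
   7  s[21:],s[9:]  0  ''
   8  s[9:],s[7:]  1  'd'
   9  s[7:],s[18:]  0  ''
  10  s[18:],s[13:]  1  'e'
  11  s[13:],s[10:]  2  'eg'
  12  s[10:],s[19:]  0  ''
  13  s[19:],s[12:]  1  'f'
  14  s[12:],s[4:]  1  'f'
  15  s[4:],s[1:]  1  'f'
  16  s[1:],s[5:]  2  'fg'
  17  s[5:],s[14:]  0  ''
  18  s[14:],s[2:]  1  'g'
  19  s[2:],s[6:]  1  'g'
  20  s[6:],s[11:]  1  'g'
  21  s[11:],s[0:]  2  'gf'
  22  s[0:],s[23:]  0  ''
  23  s[23:],s[8:]  1  'h'
  24  s[8:],s[22:]  1  'h'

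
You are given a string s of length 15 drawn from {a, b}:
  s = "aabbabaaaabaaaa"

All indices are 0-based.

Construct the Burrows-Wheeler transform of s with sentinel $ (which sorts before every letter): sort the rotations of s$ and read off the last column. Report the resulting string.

rank  rotation          last
    0  $aabbabaaaabaaaa  a
    1  a$aabbabaaaabaaa  a
    2  aa$aabbabaaaabaa  a
    3  aaa$aabbabaaaaba  a
    4  aaaa$aabbabaaaab  b
    5  aaaabaaaa$aabbab  b
    6  aaabaaaa$aabbaba  a
    7  aabaaaa$aabbabaa  a
    8  aabbabaaaabaaaa$  $
    9  abaaaa$aabbabaaa  a
   10  abaaaabaaaa$aabb  b
   11  abbabaaaabaaaa$a  a
   12  baaaa$aabbabaaaa  a
   13  baaaabaaaa$aabba  a
   14  babaaaabaaaa$aab  b
   15  bbabaaaabaaaa$aa  a

aaaabbaa$abaaaba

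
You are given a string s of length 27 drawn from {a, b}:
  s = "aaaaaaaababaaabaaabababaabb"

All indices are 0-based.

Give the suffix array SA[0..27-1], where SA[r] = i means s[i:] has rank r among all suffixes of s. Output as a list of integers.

rank→(start, suffix):
  0 → (0, 'aaaaaaaababaaabaaabababaabb')
  1 → (1, 'aaaaaaababaaabaaabababaabb')
  2 → (2, 'aaaaaababaaabaaabababaabb')
  3 → (3, 'aaaaababaaabaaabababaabb')
  4 → (4, 'aaaababaaabaaabababaabb')
  5 → (11, 'aaabaaabababaabb')
  6 → (5, 'aaababaaabaaabababaabb')
  7 → (15, 'aaabababaabb')
  8 → (12, 'aabaaabababaabb')
  9 → (6, 'aababaaabaaabababaabb')
  10 → (16, 'aabababaabb')
  11 → (23, 'aabb')
  12 → (9, 'abaaabaaabababaabb')
  13 → (13, 'abaaabababaabb')
  14 → (21, 'abaabb')
  15 → (7, 'ababaaabaaabababaabb')
  16 → (19, 'ababaabb')
  17 → (17, 'abababaabb')
  18 → (24, 'abb')
  19 → (26, 'b')
  20 → (10, 'baaabaaabababaabb')
  21 → (14, 'baaabababaabb')
  22 → (22, 'baabb')
  23 → (8, 'babaaabaaabababaabb')
  24 → (20, 'babaabb')
  25 → (18, 'bababaabb')
  26 → (25, 'bb')

[0, 1, 2, 3, 4, 11, 5, 15, 12, 6, 16, 23, 9, 13, 21, 7, 19, 17, 24, 26, 10, 14, 22, 8, 20, 18, 25]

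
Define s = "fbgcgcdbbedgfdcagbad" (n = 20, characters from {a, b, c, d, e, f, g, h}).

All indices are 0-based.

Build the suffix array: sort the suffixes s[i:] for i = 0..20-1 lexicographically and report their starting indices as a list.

[18, 15, 17, 7, 8, 1, 14, 5, 3, 19, 6, 13, 10, 9, 0, 12, 16, 4, 2, 11]

sorted suffixes:
  #0 SA[0]=18  'ad'
  #1 SA[1]=15  'agbad'
  #2 SA[2]=17  'bad'
  #3 SA[3]=7  'bbedgfdcagbad'
  #4 SA[4]=8  'bedgfdcagbad'
  #5 SA[5]=1  'bgcgcdbbedgfdcagbad'
  #6 SA[6]=14  'cagbad'
  #7 SA[7]=5  'cdbbedgfdcagbad'
  #8 SA[8]=3  'cgcdbbedgfdcagbad'
  #9 SA[9]=19  'd'
  #10 SA[10]=6  'dbbedgfdcagbad'
  #11 SA[11]=13  'dcagbad'
  #12 SA[12]=10  'dgfdcagbad'
  #13 SA[13]=9  'edgfdcagbad'
  #14 SA[14]=0  'fbgcgcdbbedgfdcagbad'
  #15 SA[15]=12  'fdcagbad'
  #16 SA[16]=16  'gbad'
  #17 SA[17]=4  'gcdbbedgfdcagbad'
  #18 SA[18]=2  'gcgcdbbedgfdcagbad'
  #19 SA[19]=11  'gfdcagbad'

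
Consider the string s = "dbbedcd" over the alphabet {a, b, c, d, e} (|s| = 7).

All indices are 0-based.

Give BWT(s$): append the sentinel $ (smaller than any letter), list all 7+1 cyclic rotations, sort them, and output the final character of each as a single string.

rank  rotation  last
    0  $dbbedcd  d
    1  bbedcd$d  d
    2  bedcd$db  b
    3  cd$dbbed  d
    4  d$dbbedc  c
    5  dbbedcd$  $
    6  dcd$dbbe  e
    7  edcd$dbb  b

ddbdc$eb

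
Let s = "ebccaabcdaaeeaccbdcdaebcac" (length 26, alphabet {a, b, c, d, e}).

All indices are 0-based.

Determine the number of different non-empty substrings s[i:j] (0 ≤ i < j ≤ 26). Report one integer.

rank | idx | suffix
   0 |   4 | aabcdaaeeaccbdcdaebcac
   1 |   9 | aaeeaccbdcdaebcac
   2 |   5 | abcdaaeeaccbdcdaebcac
   3 |  24 | ac
   4 |  13 | accbdcdaebcac
   5 |  20 | aebcac
   6 |  10 | aeeaccbdcdaebcac
   7 |  22 | bcac
   8 |   1 | bccaabcdaaeeaccbdcdaebcac
   9 |   6 | bcdaaeeaccbdcdaebcac
  10 |  16 | bdcdaebcac
  11 |  25 | c
  12 |   3 | caabcdaaeeaccbdcdaebcac
  13 |  23 | cac
  14 |  15 | cbdcdaebcac
  15 |   2 | ccaabcdaaeeaccbdcdaebcac
  16 |  14 | ccbdcdaebcac
  17 |   7 | cdaaeeaccbdcdaebcac
  18 |  18 | cdaebcac
  19 |   8 | daaeeaccbdcdaebcac
  20 |  19 | daebcac
  21 |  17 | dcdaebcac
  22 |  12 | eaccbdcdaebcac
  23 |  21 | ebcac
  24 |   0 | ebccaabcdaaeeaccbdcdaebcac
  25 |  11 | eeaccbdcdaebcac

SA = [4, 9, 5, 24, 13, 20, 10, 22, 1, 6, 16, 25, 3, 23, 15, 2, 14, 7, 18, 8, 19, 17, 12, 21, 0, 11]
[i] adj suffixes → lcp
  [1] 4/9 → 2 ('aa')
  [2] 9/5 → 1 ('a')
  [3] 5/24 → 1 ('a')
  [4] 24/13 → 2 ('ac')
  [5] 13/20 → 1 ('a')
  [6] 20/10 → 2 ('ae')
  [7] 10/22 → 0 ('')
  [8] 22/1 → 2 ('bc')
  [9] 1/6 → 2 ('bc')
  [10] 6/16 → 1 ('b')
  [11] 16/25 → 0 ('')
  [12] 25/3 → 1 ('c')
  [13] 3/23 → 2 ('ca')
  [14] 23/15 → 1 ('c')
  [15] 15/2 → 1 ('c')
  [16] 2/14 → 2 ('cc')
  [17] 14/7 → 1 ('c')
  [18] 7/18 → 3 ('cda')
  [19] 18/8 → 0 ('')
  [20] 8/19 → 2 ('da')
  [21] 19/17 → 1 ('d')
  [22] 17/12 → 0 ('')
  [23] 12/21 → 1 ('e')
  [24] 21/0 → 3 ('ebc')
  [25] 0/11 → 1 ('e')

n(n+1)/2 = 26·27/2 = 351
Σ LCP = 0 + 2 + 1 + 1 + 2 + 1 + 2 + 0 + 2 + 2 + 1 + 0 + 1 + 2 + 1 + 1 + 2 + 1 + 3 + 0 + 2 + 1 + 0 + 1 + 3 + 1 = 33
distinct = 351 − 33 = 318

318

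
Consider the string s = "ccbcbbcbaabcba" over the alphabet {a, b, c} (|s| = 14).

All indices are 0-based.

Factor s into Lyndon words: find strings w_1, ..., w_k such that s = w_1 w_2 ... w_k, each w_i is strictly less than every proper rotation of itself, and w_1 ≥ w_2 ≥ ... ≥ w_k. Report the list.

emit factor 1: 'c' (i=0, period=1)
emit factor 2: 'c' (i=1, period=1)
emit factor 3: 'bc' (i=2, period=2)
emit factor 4: 'bbc' (i=4, period=3)
emit factor 5: 'b' (i=7, period=1)
emit factor 6: 'aabcb' (i=8, period=5)
emit factor 7: 'a' (i=13, period=1)

["c", "c", "bc", "bbc", "b", "aabcb", "a"]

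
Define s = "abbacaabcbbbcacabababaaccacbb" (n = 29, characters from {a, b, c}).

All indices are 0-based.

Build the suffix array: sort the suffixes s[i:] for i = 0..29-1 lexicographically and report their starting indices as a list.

[5, 21, 19, 17, 15, 0, 6, 3, 13, 25, 22, 28, 20, 18, 16, 2, 27, 1, 9, 10, 11, 7, 4, 14, 12, 24, 26, 8, 23]

rank→(start, suffix):
  0 → (5, 'aabcbbbcacabababaaccacbb')
  1 → (21, 'aaccacbb')
  2 → (19, 'abaaccacbb')
  3 → (17, 'ababaaccacbb')
  4 → (15, 'abababaaccacbb')
  5 → (0, 'abbacaabcbbbcacabababaaccacbb')
  6 → (6, 'abcbbbcacabababaaccacbb')
  7 → (3, 'acaabcbbbcacabababaaccacbb')
  8 → (13, 'acabababaaccacbb')
  9 → (25, 'acbb')
  10 → (22, 'accacbb')
  11 → (28, 'b')
  12 → (20, 'baaccacbb')
  13 → (18, 'babaaccacbb')
  14 → (16, 'bababaaccacbb')
  15 → (2, 'bacaabcbbbcacabababaaccacbb')
  16 → (27, 'bb')
  17 → (1, 'bbacaabcbbbcacabababaaccacbb')
  18 → (9, 'bbbcacabababaaccacbb')
  19 → (10, 'bbcacabababaaccacbb')
  20 → (11, 'bcacabababaaccacbb')
  21 → (7, 'bcbbbcacabababaaccacbb')
  22 → (4, 'caabcbbbcacabababaaccacbb')
  23 → (14, 'cabababaaccacbb')
  24 → (12, 'cacabababaaccacbb')
  25 → (24, 'cacbb')
  26 → (26, 'cbb')
  27 → (8, 'cbbbcacabababaaccacbb')
  28 → (23, 'ccacbb')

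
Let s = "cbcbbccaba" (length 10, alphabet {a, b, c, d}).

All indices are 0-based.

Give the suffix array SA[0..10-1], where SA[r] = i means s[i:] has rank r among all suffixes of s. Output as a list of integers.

[9, 7, 8, 3, 1, 4, 6, 2, 0, 5]

rank | idx | suffix
   0 |   9 | a
   1 |   7 | aba
   2 |   8 | ba
   3 |   3 | bbccaba
   4 |   1 | bcbbccaba
   5 |   4 | bccaba
   6 |   6 | caba
   7 |   2 | cbbccaba
   8 |   0 | cbcbbccaba
   9 |   5 | ccaba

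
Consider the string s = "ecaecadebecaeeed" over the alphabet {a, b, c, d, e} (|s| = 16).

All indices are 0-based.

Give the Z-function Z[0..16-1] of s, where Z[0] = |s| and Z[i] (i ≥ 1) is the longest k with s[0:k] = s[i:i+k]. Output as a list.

Z[0]=16
i=1: i≥r, start 0; Z[1]=0
i=2: i≥r, start 0; Z[2]=0
i=3: i≥r, start 0; Z[3]=3 grow→box=[3,6)
i=4: min(r-i=2, Z[1]=0)=0; Z[4]=0
i=5: min(r-i=1, Z[2]=0)=0; Z[5]=0
i=6: i≥r, start 0; Z[6]=0
i=7: i≥r, start 0; Z[7]=1 grow→box=[7,8)
i=8: i≥r, start 0; Z[8]=0
i=9: i≥r, start 0; Z[9]=4 grow→box=[9,13)
i=10: min(r-i=3, Z[1]=0)=0; Z[10]=0
i=11: min(r-i=2, Z[2]=0)=0; Z[11]=0
i=12: min(r-i=1, Z[3]=3)=1; Z[12]=1
i=13: i≥r, start 0; Z[13]=1 grow→box=[13,14)
i=14: i≥r, start 0; Z[14]=1 grow→box=[14,15)
i=15: i≥r, start 0; Z[15]=0

[16, 0, 0, 3, 0, 0, 0, 1, 0, 4, 0, 0, 1, 1, 1, 0]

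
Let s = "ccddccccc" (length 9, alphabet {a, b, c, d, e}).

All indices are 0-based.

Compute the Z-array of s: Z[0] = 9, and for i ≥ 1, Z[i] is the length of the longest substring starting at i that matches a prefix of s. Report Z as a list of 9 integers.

[9, 1, 0, 0, 2, 2, 2, 2, 1]

Z[0]=9
i=1: fresh scan; Z[1]=1 grow→box=[1,2)
i=2: fresh scan; Z[2]=0
i=3: fresh scan; Z[3]=0
i=4: fresh scan; Z[4]=2 grow→box=[4,6)
i=5: min(r-i=1, Z[1]=1)=1; Z[5]=2 grow→box=[5,7)
i=6: min(r-i=1, Z[1]=1)=1; Z[6]=2 grow→box=[6,8)
i=7: min(r-i=1, Z[1]=1)=1; Z[7]=2 grow→box=[7,9)
i=8: min(r-i=1, Z[1]=1)=1; Z[8]=1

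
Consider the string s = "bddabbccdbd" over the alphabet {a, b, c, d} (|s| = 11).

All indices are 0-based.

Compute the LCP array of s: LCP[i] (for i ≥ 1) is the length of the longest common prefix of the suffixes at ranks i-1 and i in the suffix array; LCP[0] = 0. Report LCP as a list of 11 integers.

[0, 0, 1, 1, 2, 0, 1, 0, 1, 1, 1]

rank | idx | suffix
   0 |   3 | abbccdbd
   1 |   4 | bbccdbd
   2 |   5 | bccdbd
   3 |   9 | bd
   4 |   0 | bddabbccdbd
   5 |   6 | ccdbd
   6 |   7 | cdbd
   7 |  10 | d
   8 |   2 | dabbccdbd
   9 |   8 | dbd
  10 |   1 | ddabbccdbd

SA = [3, 4, 5, 9, 0, 6, 7, 10, 2, 8, 1]
i: (SA[i-1],SA[i]) lcp shared
  1: (3,4) 0 ''
  2: (4,5) 1 'b'
  3: (5,9) 1 'b'
  4: (9,0) 2 'bd'
  5: (0,6) 0 ''
  6: (6,7) 1 'c'
  7: (7,10) 0 ''
  8: (10,2) 1 'd'
  9: (2,8) 1 'd'
  10: (8,1) 1 'd'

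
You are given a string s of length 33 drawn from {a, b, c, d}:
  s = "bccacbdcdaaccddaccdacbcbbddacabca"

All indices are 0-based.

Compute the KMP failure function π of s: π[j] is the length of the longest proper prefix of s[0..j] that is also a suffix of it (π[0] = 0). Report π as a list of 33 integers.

[0, 0, 0, 0, 0, 1, 0, 0, 0, 0, 0, 0, 0, 0, 0, 0, 0, 0, 0, 0, 0, 1, 2, 1, 1, 0, 0, 0, 0, 0, 1, 2, 0]

π[0] = 0
j=1 s[j]='c': π[1]=0 (border '')
j=2 s[j]='c': π[2]=0 (border '')
j=3 s[j]='a': π[3]=0 (border '')
j=4 s[j]='c': π[4]=0 (border '')
j=5 s[j]='b': π[5]=1 (border 'b')
j=6 s[j]='d': k: 1→0; π[6]=0 (border '')
j=7 s[j]='c': π[7]=0 (border '')
j=8 s[j]='d': π[8]=0 (border '')
j=9 s[j]='a': π[9]=0 (border '')
j=10 s[j]='a': π[10]=0 (border '')
j=11 s[j]='c': π[11]=0 (border '')
j=12 s[j]='c': π[12]=0 (border '')
j=13 s[j]='d': π[13]=0 (border '')
j=14 s[j]='d': π[14]=0 (border '')
j=15 s[j]='a': π[15]=0 (border '')
j=16 s[j]='c': π[16]=0 (border '')
j=17 s[j]='c': π[17]=0 (border '')
j=18 s[j]='d': π[18]=0 (border '')
j=19 s[j]='a': π[19]=0 (border '')
j=20 s[j]='c': π[20]=0 (border '')
j=21 s[j]='b': π[21]=1 (border 'b')
j=22 s[j]='c': π[22]=2 (border 'bc')
j=23 s[j]='b': k: 2→0; π[23]=1 (border 'b')
j=24 s[j]='b': k: 1→0; π[24]=1 (border 'b')
j=25 s[j]='d': k: 1→0; π[25]=0 (border '')
j=26 s[j]='d': π[26]=0 (border '')
j=27 s[j]='a': π[27]=0 (border '')
j=28 s[j]='c': π[28]=0 (border '')
j=29 s[j]='a': π[29]=0 (border '')
j=30 s[j]='b': π[30]=1 (border 'b')
j=31 s[j]='c': π[31]=2 (border 'bc')
j=32 s[j]='a': k: 2→0; π[32]=0 (border '')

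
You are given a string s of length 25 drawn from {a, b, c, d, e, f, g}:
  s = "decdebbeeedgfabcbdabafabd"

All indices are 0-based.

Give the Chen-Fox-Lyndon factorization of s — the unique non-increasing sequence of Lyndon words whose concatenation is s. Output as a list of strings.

["de", "cde", "bbeeedgf", "abcbd", "abafabd"]

emit factor 1: 'de' (i=0, period=2)
emit factor 2: 'cde' (i=2, period=3)
emit factor 3: 'bbeeedgf' (i=5, period=8)
emit factor 4: 'abcbd' (i=13, period=5)
emit factor 5: 'abafabd' (i=18, period=7)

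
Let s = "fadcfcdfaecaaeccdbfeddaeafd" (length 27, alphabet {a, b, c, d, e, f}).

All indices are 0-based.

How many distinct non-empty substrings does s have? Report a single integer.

351

sorted suffixes:
  #0 SA[0]=11  'aaeccdbfeddaeafd'
  #1 SA[1]=1  'adcfcdfaecaaeccdbfeddaeafd'
  #2 SA[2]=22  'aeafd'
  #3 SA[3]=8  'aecaaeccdbfeddaeafd'
  #4 SA[4]=12  'aeccdbfeddaeafd'
  #5 SA[5]=24  'afd'
  #6 SA[6]=17  'bfeddaeafd'
  #7 SA[7]=10  'caaeccdbfeddaeafd'
  #8 SA[8]=14  'ccdbfeddaeafd'
  #9 SA[9]=15  'cdbfeddaeafd'
  #10 SA[10]=5  'cdfaecaaeccdbfeddaeafd'
  #11 SA[11]=3  'cfcdfaecaaeccdbfeddaeafd'
  #12 SA[12]=26  'd'
  #13 SA[13]=21  'daeafd'
  #14 SA[14]=16  'dbfeddaeafd'
  #15 SA[15]=2  'dcfcdfaecaaeccdbfeddaeafd'
  #16 SA[16]=20  'ddaeafd'
  #17 SA[17]=6  'dfaecaaeccdbfeddaeafd'
  #18 SA[18]=23  'eafd'
  #19 SA[19]=9  'ecaaeccdbfeddaeafd'
  #20 SA[20]=13  'eccdbfeddaeafd'
  #21 SA[21]=19  'eddaeafd'
  #22 SA[22]=0  'fadcfcdfaecaaeccdbfeddaeafd'
  #23 SA[23]=7  'faecaaeccdbfeddaeafd'
  #24 SA[24]=4  'fcdfaecaaeccdbfeddaeafd'
  #25 SA[25]=25  'fd'
  #26 SA[26]=18  'feddaeafd'

SA = [11, 1, 22, 8, 12, 24, 17, 10, 14, 15, 5, 3, 26, 21, 16, 2, 20, 6, 23, 9, 13, 19, 0, 7, 4, 25, 18]
rank  pair      lcp
   1  s[11:],s[1:]  1  'a'
   2  s[1:],s[22:]  1  'a'
   3  s[22:],s[8:]  2  'ae'
   4  s[8:],s[12:]  3  'aec'
   5  s[12:],s[24:]  1  'a'
   6  s[24:],s[17:]  0  ''
   7  s[17:],s[10:]  0  ''
   8  s[10:],s[14:]  1  'c'
   9  s[14:],s[15:]  1  'c'
  10  s[15:],s[5:]  2  'cd'
  11  s[5:],s[3:]  1  'c'
  12  s[3:],s[26:]  0  ''
  13  s[26:],s[21:]  1  'd'
  14  s[21:],s[16:]  1  'd'
  15  s[16:],s[2:]  1  'd'
  16  s[2:],s[20:]  1  'd'
  17  s[20:],s[6:]  1  'd'
  18  s[6:],s[23:]  0  ''
  19  s[23:],s[9:]  1  'e'
  20  s[9:],s[13:]  2  'ec'
  21  s[13:],s[19:]  1  'e'
  22  s[19:],s[0:]  0  ''
  23  s[0:],s[7:]  2  'fa'
  24  s[7:],s[4:]  1  'f'
  25  s[4:],s[25:]  1  'f'
  26  s[25:],s[18:]  1  'f'

n(n+1)/2 = 27·28/2 = 378
Σ LCP = 0 + 1 + 1 + 2 + 3 + 1 + 0 + 0 + 1 + 1 + 2 + 1 + 0 + 1 + 1 + 1 + 1 + 1 + 0 + 1 + 2 + 1 + 0 + 2 + 1 + 1 + 1 = 27
distinct = 378 − 27 = 351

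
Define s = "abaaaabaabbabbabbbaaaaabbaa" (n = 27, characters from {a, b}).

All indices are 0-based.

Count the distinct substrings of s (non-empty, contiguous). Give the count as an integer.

sorted suffixes:
  #0 SA[0]=26  'a'
  #1 SA[1]=25  'aa'
  #2 SA[2]=18  'aaaaabbaa'
  #3 SA[3]=2  'aaaabaabbabbabbbaaaaabbaa'
  #4 SA[4]=19  'aaaabbaa'
  #5 SA[5]=3  'aaabaabbabbabbbaaaaabbaa'
  #6 SA[6]=20  'aaabbaa'
  #7 SA[7]=4  'aabaabbabbabbbaaaaabbaa'
  #8 SA[8]=21  'aabbaa'
  #9 SA[9]=7  'aabbabbabbbaaaaabbaa'
  #10 SA[10]=0  'abaaaabaabbabbabbbaaaaabbaa'
  #11 SA[11]=5  'abaabbabbabbbaaaaabbaa'
  #12 SA[12]=22  'abbaa'
  #13 SA[13]=8  'abbabbabbbaaaaabbaa'
  #14 SA[14]=11  'abbabbbaaaaabbaa'
  #15 SA[15]=14  'abbbaaaaabbaa'
  #16 SA[16]=24  'baa'
  #17 SA[17]=17  'baaaaabbaa'
  #18 SA[18]=1  'baaaabaabbabbabbbaaaaabbaa'
  #19 SA[19]=6  'baabbabbabbbaaaaabbaa'
  #20 SA[20]=10  'babbabbbaaaaabbaa'
  #21 SA[21]=13  'babbbaaaaabbaa'
  #22 SA[22]=23  'bbaa'
  #23 SA[23]=16  'bbaaaaabbaa'
  #24 SA[24]=9  'bbabbabbbaaaaabbaa'
  #25 SA[25]=12  'bbabbbaaaaabbaa'
  #26 SA[26]=15  'bbbaaaaabbaa'

SA = [26, 25, 18, 2, 19, 3, 20, 4, 21, 7, 0, 5, 22, 8, 11, 14, 24, 17, 1, 6, 10, 13, 23, 16, 9, 12, 15]
rank  pair      lcp
   1  s[26:],s[25:]  1  'a'
   2  s[25:],s[18:]  2  'aa'
   3  s[18:],s[2:]  4  'aaaa'
   4  s[2:],s[19:]  5  'aaaab'
   5  s[19:],s[3:]  3  'aaa'
   6  s[3:],s[20:]  4  'aaab'
   7  s[20:],s[4:]  2  'aa'
   8  s[4:],s[21:]  3  'aab'
   9  s[21:],s[7:]  5  'aabba'
  10  s[7:],s[0:]  1  'a'
  11  s[0:],s[5:]  4  'abaa'
  12  s[5:],s[22:]  2  'ab'
  13  s[22:],s[8:]  4  'abba'
  14  s[8:],s[11:]  6  'abbabb'
  15  s[11:],s[14:]  3  'abb'
  16  s[14:],s[24:]  0  ''
  17  s[24:],s[17:]  3  'baa'
  18  s[17:],s[1:]  5  'baaaa'
  19  s[1:],s[6:]  3  'baa'
  20  s[6:],s[10:]  2  'ba'
  21  s[10:],s[13:]  4  'babb'
  22  s[13:],s[23:]  1  'b'
  23  s[23:],s[16:]  4  'bbaa'
  24  s[16:],s[9:]  3  'bba'
  25  s[9:],s[12:]  5  'bbabb'
  26  s[12:],s[15:]  2  'bb'

n(n+1)/2 = 27·28/2 = 378
Σ LCP = 0 + 1 + 2 + 4 + 5 + 3 + 4 + 2 + 3 + 5 + 1 + 4 + 2 + 4 + 6 + 3 + 0 + 3 + 5 + 3 + 2 + 4 + 1 + 4 + 3 + 5 + 2 = 81
distinct = 378 − 81 = 297

297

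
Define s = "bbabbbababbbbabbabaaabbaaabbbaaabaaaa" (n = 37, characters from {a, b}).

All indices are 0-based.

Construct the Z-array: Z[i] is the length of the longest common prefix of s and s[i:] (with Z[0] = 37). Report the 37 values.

[37, 1, 0, 2, 4, 1, 0, 1, 0, 2, 2, 5, 1, 0, 4, 1, 0, 1, 0, 0, 0, 3, 1, 0, 0, 0, 2, 3, 1, 0, 0, 0, 1, 0, 0, 0, 0]

Z[0]=37
i=1: outside box; Z[1]=1 grow→box=[1,2)
i=2: outside box; Z[2]=0
i=3: outside box; Z[3]=2 grow→box=[3,5)
i=4: min(r-i=1, Z[1]=1)=1; Z[4]=4 grow→box=[4,8)
i=5: min(r-i=3, Z[1]=1)=1; Z[5]=1
i=6: min(r-i=2, Z[2]=0)=0; Z[6]=0
i=7: min(r-i=1, Z[3]=2)=1; Z[7]=1
i=8: outside box; Z[8]=0
i=9: outside box; Z[9]=2 grow→box=[9,11)
i=10: min(r-i=1, Z[1]=1)=1; Z[10]=2 grow→box=[10,12)
i=11: min(r-i=1, Z[1]=1)=1; Z[11]=5 grow→box=[11,16)
i=12: min(r-i=4, Z[1]=1)=1; Z[12]=1
i=13: min(r-i=3, Z[2]=0)=0; Z[13]=0
i=14: min(r-i=2, Z[3]=2)=2; Z[14]=4 grow→box=[14,18)
i=15: min(r-i=3, Z[1]=1)=1; Z[15]=1
i=16: min(r-i=2, Z[2]=0)=0; Z[16]=0
i=17: min(r-i=1, Z[3]=2)=1; Z[17]=1
i=18: outside box; Z[18]=0
i=19: outside box; Z[19]=0
i=20: outside box; Z[20]=0
i=21: outside box; Z[21]=3 grow→box=[21,24)
i=22: min(r-i=2, Z[1]=1)=1; Z[22]=1
i=23: min(r-i=1, Z[2]=0)=0; Z[23]=0
i=24: outside box; Z[24]=0
i=25: outside box; Z[25]=0
i=26: outside box; Z[26]=2 grow→box=[26,28)
i=27: min(r-i=1, Z[1]=1)=1; Z[27]=3 grow→box=[27,30)
i=28: min(r-i=2, Z[1]=1)=1; Z[28]=1
i=29: min(r-i=1, Z[2]=0)=0; Z[29]=0
i=30: outside box; Z[30]=0
i=31: outside box; Z[31]=0
i=32: outside box; Z[32]=1 grow→box=[32,33)
i=33: outside box; Z[33]=0
i=34: outside box; Z[34]=0
i=35: outside box; Z[35]=0
i=36: outside box; Z[36]=0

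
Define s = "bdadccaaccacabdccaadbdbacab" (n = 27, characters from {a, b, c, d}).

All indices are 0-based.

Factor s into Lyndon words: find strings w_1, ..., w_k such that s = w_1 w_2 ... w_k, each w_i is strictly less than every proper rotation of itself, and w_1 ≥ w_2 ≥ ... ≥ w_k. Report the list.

emit factor 1: 'bd' (i=0, period=2)
emit factor 2: 'adcc' (i=2, period=4)
emit factor 3: 'aaccacabdccaadbdbacab' (i=6, period=21)

["bd", "adcc", "aaccacabdccaadbdbacab"]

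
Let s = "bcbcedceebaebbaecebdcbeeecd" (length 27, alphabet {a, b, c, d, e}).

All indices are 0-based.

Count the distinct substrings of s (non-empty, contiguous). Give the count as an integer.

343

rank→(start, suffix):
  0 → (10, 'aebbaecebdcbeeecd')
  1 → (14, 'aecebdcbeeecd')
  2 → (9, 'baebbaecebdcbeeecd')
  3 → (13, 'baecebdcbeeecd')
  4 → (12, 'bbaecebdcbeeecd')
  5 → (0, 'bcbcedceebaebbaecebdcbeeecd')
  6 → (2, 'bcedceebaebbaecebdcbeeecd')
  7 → (18, 'bdcbeeecd')
  8 → (21, 'beeecd')
  9 → (1, 'cbcedceebaebbaecebdcbeeecd')
  10 → (20, 'cbeeecd')
  11 → (25, 'cd')
  12 → (16, 'cebdcbeeecd')
  13 → (3, 'cedceebaebbaecebdcbeeecd')
  14 → (6, 'ceebaebbaecebdcbeeecd')
  15 → (26, 'd')
  16 → (19, 'dcbeeecd')
  17 → (5, 'dceebaebbaecebdcbeeecd')
  18 → (8, 'ebaebbaecebdcbeeecd')
  19 → (11, 'ebbaecebdcbeeecd')
  20 → (17, 'ebdcbeeecd')
  21 → (24, 'ecd')
  22 → (15, 'ecebdcbeeecd')
  23 → (4, 'edceebaebbaecebdcbeeecd')
  24 → (7, 'eebaebbaecebdcbeeecd')
  25 → (23, 'eecd')
  26 → (22, 'eeecd')

SA = [10, 14, 9, 13, 12, 0, 2, 18, 21, 1, 20, 25, 16, 3, 6, 26, 19, 5, 8, 11, 17, 24, 15, 4, 7, 23, 22]
rank  pair      lcp
   1  s[10:],s[14:]  2  'ae'
   2  s[14:],s[9:]  0  ''
   3  s[9:],s[13:]  3  'bae'
   4  s[13:],s[12:]  1  'b'
   5  s[12:],s[0:]  1  'b'
   6  s[0:],s[2:]  2  'bc'
   7  s[2:],s[18:]  1  'b'
   8  s[18:],s[21:]  1  'b'
   9  s[21:],s[1:]  0  ''
  10  s[1:],s[20:]  2  'cb'
  11  s[20:],s[25:]  1  'c'
  12  s[25:],s[16:]  1  'c'
  13  s[16:],s[3:]  2  'ce'
  14  s[3:],s[6:]  2  'ce'
  15  s[6:],s[26:]  0  ''
  16  s[26:],s[19:]  1  'd'
  17  s[19:],s[5:]  2  'dc'
  18  s[5:],s[8:]  0  ''
  19  s[8:],s[11:]  2  'eb'
  20  s[11:],s[17:]  2  'eb'
  21  s[17:],s[24:]  1  'e'
  22  s[24:],s[15:]  2  'ec'
  23  s[15:],s[4:]  1  'e'
  24  s[4:],s[7:]  1  'e'
  25  s[7:],s[23:]  2  'ee'
  26  s[23:],s[22:]  2  'ee'

n(n+1)/2 = 27·28/2 = 378
Σ LCP = 0 + 2 + 0 + 3 + 1 + 1 + 2 + 1 + 1 + 0 + 2 + 1 + 1 + 2 + 2 + 0 + 1 + 2 + 0 + 2 + 2 + 1 + 2 + 1 + 1 + 2 + 2 = 35
distinct = 378 − 35 = 343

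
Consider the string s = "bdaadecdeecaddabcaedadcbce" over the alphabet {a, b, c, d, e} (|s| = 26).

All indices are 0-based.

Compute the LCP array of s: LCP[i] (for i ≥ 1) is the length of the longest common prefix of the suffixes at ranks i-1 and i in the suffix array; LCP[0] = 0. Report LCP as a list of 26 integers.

rank | idx | suffix
   0 |   2 | aadecdeecaddabcaedadcbce
   1 |  14 | abcaedadcbce
   2 |  20 | adcbce
   3 |  11 | addabcaedadcbce
   4 |   3 | adecdeecaddabcaedadcbce
   5 |  17 | aedadcbce
   6 |  15 | bcaedadcbce
   7 |  23 | bce
   8 |   0 | bdaadecdeecaddabcaedadcbce
   9 |  10 | caddabcaedadcbce
  10 |  16 | caedadcbce
  11 |  22 | cbce
  12 |   6 | cdeecaddabcaedadcbce
  13 |  24 | ce
  14 |   1 | daadecdeecaddabcaedadcbce
  15 |  13 | dabcaedadcbce
  16 |  19 | dadcbce
  17 |  21 | dcbce
  18 |  12 | ddabcaedadcbce
  19 |   4 | decdeecaddabcaedadcbce
  20 |   7 | deecaddabcaedadcbce
  21 |  25 | e
  22 |   9 | ecaddabcaedadcbce
  23 |   5 | ecdeecaddabcaedadcbce
  24 |  18 | edadcbce
  25 |   8 | eecaddabcaedadcbce

SA = [2, 14, 20, 11, 3, 17, 15, 23, 0, 10, 16, 22, 6, 24, 1, 13, 19, 21, 12, 4, 7, 25, 9, 5, 18, 8]
rank  pair      lcp
   1  s[2:],s[14:]  1  'a'
   2  s[14:],s[20:]  1  'a'
   3  s[20:],s[11:]  2  'ad'
   4  s[11:],s[3:]  2  'ad'
   5  s[3:],s[17:]  1  'a'
   6  s[17:],s[15:]  0  ''
   7  s[15:],s[23:]  2  'bc'
   8  s[23:],s[0:]  1  'b'
   9  s[0:],s[10:]  0  ''
  10  s[10:],s[16:]  2  'ca'
  11  s[16:],s[22:]  1  'c'
  12  s[22:],s[6:]  1  'c'
  13  s[6:],s[24:]  1  'c'
  14  s[24:],s[1:]  0  ''
  15  s[1:],s[13:]  2  'da'
  16  s[13:],s[19:]  2  'da'
  17  s[19:],s[21:]  1  'd'
  18  s[21:],s[12:]  1  'd'
  19  s[12:],s[4:]  1  'd'
  20  s[4:],s[7:]  2  'de'
  21  s[7:],s[25:]  0  ''
  22  s[25:],s[9:]  1  'e'
  23  s[9:],s[5:]  2  'ec'
  24  s[5:],s[18:]  1  'e'
  25  s[18:],s[8:]  1  'e'

[0, 1, 1, 2, 2, 1, 0, 2, 1, 0, 2, 1, 1, 1, 0, 2, 2, 1, 1, 1, 2, 0, 1, 2, 1, 1]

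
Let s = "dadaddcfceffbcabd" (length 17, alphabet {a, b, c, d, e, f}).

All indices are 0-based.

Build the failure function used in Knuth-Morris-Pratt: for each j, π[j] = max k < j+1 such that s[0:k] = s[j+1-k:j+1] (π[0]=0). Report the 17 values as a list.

π[0] = 0
j=1 s[j]='a': π[1]=0 (border '')
j=2 s[j]='d': π[2]=1 (border 'd')
j=3 s[j]='a': π[3]=2 (border 'da')
j=4 s[j]='d': π[4]=3 (border 'dad')
j=5 s[j]='d': k: 3→1→0; π[5]=1 (border 'd')
j=6 s[j]='c': k: 1→0; π[6]=0 (border '')
j=7 s[j]='f': π[7]=0 (border '')
j=8 s[j]='c': π[8]=0 (border '')
j=9 s[j]='e': π[9]=0 (border '')
j=10 s[j]='f': π[10]=0 (border '')
j=11 s[j]='f': π[11]=0 (border '')
j=12 s[j]='b': π[12]=0 (border '')
j=13 s[j]='c': π[13]=0 (border '')
j=14 s[j]='a': π[14]=0 (border '')
j=15 s[j]='b': π[15]=0 (border '')
j=16 s[j]='d': π[16]=1 (border 'd')

[0, 0, 1, 2, 3, 1, 0, 0, 0, 0, 0, 0, 0, 0, 0, 0, 1]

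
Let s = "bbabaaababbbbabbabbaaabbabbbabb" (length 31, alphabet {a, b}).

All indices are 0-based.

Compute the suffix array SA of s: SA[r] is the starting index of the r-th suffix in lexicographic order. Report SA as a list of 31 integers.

[4, 19, 5, 20, 2, 6, 28, 16, 13, 21, 24, 8, 30, 3, 18, 1, 27, 15, 12, 23, 7, 29, 17, 0, 26, 14, 11, 22, 25, 10, 9]

rank | idx | suffix
   0 |   4 | aaababbbbabbabbaaabbabbbabb
   1 |  19 | aaabbabbbabb
   2 |   5 | aababbbbabbabbaaabbabbbabb
   3 |  20 | aabbabbbabb
   4 |   2 | abaaababbbbabbabbaaabbabbbabb
   5 |   6 | ababbbbabbabbaaabbabbbabb
   6 |  28 | abb
   7 |  16 | abbaaabbabbbabb
   8 |  13 | abbabbaaabbabbbabb
   9 |  21 | abbabbbabb
  10 |  24 | abbbabb
  11 |   8 | abbbbabbabbaaabbabbbabb
  12 |  30 | b
  13 |   3 | baaababbbbabbabbaaabbabbbabb
  14 |  18 | baaabbabbbabb
  15 |   1 | babaaababbbbabbabbaaabbabbbabb
  16 |  27 | babb
  17 |  15 | babbaaabbabbbabb
  18 |  12 | babbabbaaabbabbbabb
  19 |  23 | babbbabb
  20 |   7 | babbbbabbabbaaabbabbbabb
  21 |  29 | bb
  22 |  17 | bbaaabbabbbabb
  23 |   0 | bbabaaababbbbabbabbaaabbabbbabb
  24 |  26 | bbabb
  25 |  14 | bbabbaaabbabbbabb
  26 |  11 | bbabbabbaaabbabbbabb
  27 |  22 | bbabbbabb
  28 |  25 | bbbabb
  29 |  10 | bbbabbabbaaabbabbbabb
  30 |   9 | bbbbabbabbaaabbabbbabb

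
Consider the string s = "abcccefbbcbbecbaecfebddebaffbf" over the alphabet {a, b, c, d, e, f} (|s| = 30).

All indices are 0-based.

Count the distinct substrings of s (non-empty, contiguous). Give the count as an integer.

sorted suffixes:
  #0 SA[0]=0  'abcccefbbcbbecbaecfebddebaffbf'
  #1 SA[1]=15  'aecfebddebaffbf'
  #2 SA[2]=25  'affbf'
  #3 SA[3]=14  'baecfebddebaffbf'
  #4 SA[4]=24  'baffbf'
  #5 SA[5]=7  'bbcbbecbaecfebddebaffbf'
  #6 SA[6]=10  'bbecbaecfebddebaffbf'
  #7 SA[7]=8  'bcbbecbaecfebddebaffbf'
  #8 SA[8]=1  'bcccefbbcbbecbaecfebddebaffbf'
  #9 SA[9]=20  'bddebaffbf'
  #10 SA[10]=11  'becbaecfebddebaffbf'
  #11 SA[11]=28  'bf'
  #12 SA[12]=13  'cbaecfebddebaffbf'
  #13 SA[13]=9  'cbbecbaecfebddebaffbf'
  #14 SA[14]=2  'cccefbbcbbecbaecfebddebaffbf'
  #15 SA[15]=3  'ccefbbcbbecbaecfebddebaffbf'
  #16 SA[16]=4  'cefbbcbbecbaecfebddebaffbf'
  #17 SA[17]=17  'cfebddebaffbf'
  #18 SA[18]=21  'ddebaffbf'
  #19 SA[19]=22  'debaffbf'
  #20 SA[20]=23  'ebaffbf'
  #21 SA[21]=19  'ebddebaffbf'
  #22 SA[22]=12  'ecbaecfebddebaffbf'
  #23 SA[23]=16  'ecfebddebaffbf'
  #24 SA[24]=5  'efbbcbbecbaecfebddebaffbf'
  #25 SA[25]=29  'f'
  #26 SA[26]=6  'fbbcbbecbaecfebddebaffbf'
  #27 SA[27]=27  'fbf'
  #28 SA[28]=18  'febddebaffbf'
  #29 SA[29]=26  'ffbf'

SA = [0, 15, 25, 14, 24, 7, 10, 8, 1, 20, 11, 28, 13, 9, 2, 3, 4, 17, 21, 22, 23, 19, 12, 16, 5, 29, 6, 27, 18, 26]
i: (SA[i-1],SA[i]) lcp shared
  1: (0,15) 1 'a'
  2: (15,25) 1 'a'
  3: (25,14) 0 ''
  4: (14,24) 2 'ba'
  5: (24,7) 1 'b'
  6: (7,10) 2 'bb'
  7: (10,8) 1 'b'
  8: (8,1) 2 'bc'
  9: (1,20) 1 'b'
  10: (20,11) 1 'b'
  11: (11,28) 1 'b'
  12: (28,13) 0 ''
  13: (13,9) 2 'cb'
  14: (9,2) 1 'c'
  15: (2,3) 2 'cc'
  16: (3,4) 1 'c'
  17: (4,17) 1 'c'
  18: (17,21) 0 ''
  19: (21,22) 1 'd'
  20: (22,23) 0 ''
  21: (23,19) 2 'eb'
  22: (19,12) 1 'e'
  23: (12,16) 2 'ec'
  24: (16,5) 1 'e'
  25: (5,29) 0 ''
  26: (29,6) 1 'f'
  27: (6,27) 2 'fb'
  28: (27,18) 1 'f'
  29: (18,26) 1 'f'

n(n+1)/2 = 30·31/2 = 465
Σ LCP = 0 + 1 + 1 + 0 + 2 + 1 + 2 + 1 + 2 + 1 + 1 + 1 + 0 + 2 + 1 + 2 + 1 + 1 + 0 + 1 + 0 + 2 + 1 + 2 + 1 + 0 + 1 + 2 + 1 + 1 = 32
distinct = 465 − 32 = 433

433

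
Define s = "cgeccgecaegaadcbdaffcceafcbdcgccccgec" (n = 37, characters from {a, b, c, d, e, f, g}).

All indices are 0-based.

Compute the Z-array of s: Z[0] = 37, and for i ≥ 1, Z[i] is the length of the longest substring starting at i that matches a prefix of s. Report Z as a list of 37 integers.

Z[0]=37
i=1: fresh scan; Z[1]=0
i=2: fresh scan; Z[2]=0
i=3: fresh scan; Z[3]=1 grow→box=[3,4)
i=4: fresh scan; Z[4]=4 grow→box=[4,8)
i=5: min(r-i=3, Z[1]=0)=0; Z[5]=0
i=6: min(r-i=2, Z[2]=0)=0; Z[6]=0
i=7: min(r-i=1, Z[3]=1)=1; Z[7]=1
i=8: fresh scan; Z[8]=0
i=9: fresh scan; Z[9]=0
i=10: fresh scan; Z[10]=0
i=11: fresh scan; Z[11]=0
i=12: fresh scan; Z[12]=0
i=13: fresh scan; Z[13]=0
i=14: fresh scan; Z[14]=1 grow→box=[14,15)
i=15: fresh scan; Z[15]=0
i=16: fresh scan; Z[16]=0
i=17: fresh scan; Z[17]=0
i=18: fresh scan; Z[18]=0
i=19: fresh scan; Z[19]=0
i=20: fresh scan; Z[20]=1 grow→box=[20,21)
i=21: fresh scan; Z[21]=1 grow→box=[21,22)
i=22: fresh scan; Z[22]=0
i=23: fresh scan; Z[23]=0
i=24: fresh scan; Z[24]=0
i=25: fresh scan; Z[25]=1 grow→box=[25,26)
i=26: fresh scan; Z[26]=0
i=27: fresh scan; Z[27]=0
i=28: fresh scan; Z[28]=2 grow→box=[28,30)
i=29: min(r-i=1, Z[1]=0)=0; Z[29]=0
i=30: fresh scan; Z[30]=1 grow→box=[30,31)
i=31: fresh scan; Z[31]=1 grow→box=[31,32)
i=32: fresh scan; Z[32]=1 grow→box=[32,33)
i=33: fresh scan; Z[33]=4 grow→box=[33,37)
i=34: min(r-i=3, Z[1]=0)=0; Z[34]=0
i=35: min(r-i=2, Z[2]=0)=0; Z[35]=0
i=36: min(r-i=1, Z[3]=1)=1; Z[36]=1

[37, 0, 0, 1, 4, 0, 0, 1, 0, 0, 0, 0, 0, 0, 1, 0, 0, 0, 0, 0, 1, 1, 0, 0, 0, 1, 0, 0, 2, 0, 1, 1, 1, 4, 0, 0, 1]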